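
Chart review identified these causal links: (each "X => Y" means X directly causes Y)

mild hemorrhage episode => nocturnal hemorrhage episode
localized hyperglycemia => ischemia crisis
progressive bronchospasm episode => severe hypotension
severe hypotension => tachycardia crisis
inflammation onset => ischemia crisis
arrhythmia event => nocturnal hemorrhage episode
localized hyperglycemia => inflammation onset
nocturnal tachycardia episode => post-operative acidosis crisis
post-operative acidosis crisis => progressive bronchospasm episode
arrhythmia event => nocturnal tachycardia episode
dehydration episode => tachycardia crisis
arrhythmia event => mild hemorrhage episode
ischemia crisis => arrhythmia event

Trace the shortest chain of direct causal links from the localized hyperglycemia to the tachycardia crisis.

the localized hyperglycemia → the ischemia crisis → the arrhythmia event → the nocturnal tachycardia episode → the post-operative acidosis crisis → the progressive bronchospasm episode → the severe hypotension → the tachycardia crisis

the localized hyperglycemia → the ischemia crisis
the ischemia crisis → the arrhythmia event
the arrhythmia event → the nocturnal tachycardia episode
the nocturnal tachycardia episode → the post-operative acidosis crisis
the post-operative acidosis crisis → the progressive bronchospasm episode
the progressive bronchospasm episode → the severe hypotension
the severe hypotension → the tachycardia crisis
Length: 7 steps.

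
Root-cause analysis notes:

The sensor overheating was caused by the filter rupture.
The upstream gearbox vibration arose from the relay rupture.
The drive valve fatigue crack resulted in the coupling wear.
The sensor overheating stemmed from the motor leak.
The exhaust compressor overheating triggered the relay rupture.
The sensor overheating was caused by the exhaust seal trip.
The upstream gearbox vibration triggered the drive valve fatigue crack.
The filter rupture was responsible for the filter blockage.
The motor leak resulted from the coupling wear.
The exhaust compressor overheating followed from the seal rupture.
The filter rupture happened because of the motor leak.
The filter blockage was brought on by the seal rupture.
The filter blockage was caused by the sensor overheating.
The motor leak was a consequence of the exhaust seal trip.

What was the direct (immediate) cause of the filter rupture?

Upstream contributors include the exhaust seal trip, the seal rupture, the exhaust compressor overheating, the relay rupture, the upstream gearbox vibration, the drive valve fatigue crack, the coupling wear, but only the motor leak feeds directly into the filter rupture.

the motor leak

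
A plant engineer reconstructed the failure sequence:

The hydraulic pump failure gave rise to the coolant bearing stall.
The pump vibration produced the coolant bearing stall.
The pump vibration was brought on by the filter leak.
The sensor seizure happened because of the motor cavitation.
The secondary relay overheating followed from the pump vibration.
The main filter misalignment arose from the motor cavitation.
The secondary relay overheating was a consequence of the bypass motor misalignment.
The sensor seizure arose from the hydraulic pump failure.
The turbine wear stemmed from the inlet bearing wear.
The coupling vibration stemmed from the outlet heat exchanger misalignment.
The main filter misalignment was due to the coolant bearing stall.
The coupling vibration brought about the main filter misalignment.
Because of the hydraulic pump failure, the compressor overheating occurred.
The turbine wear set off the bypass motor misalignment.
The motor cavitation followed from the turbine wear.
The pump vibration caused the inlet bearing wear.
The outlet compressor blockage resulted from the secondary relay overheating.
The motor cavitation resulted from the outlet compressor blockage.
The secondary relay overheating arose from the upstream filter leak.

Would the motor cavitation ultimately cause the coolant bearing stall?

No

The motor cavitation leads to the main filter misalignment, the sensor seizure; the coolant bearing stall is not among them.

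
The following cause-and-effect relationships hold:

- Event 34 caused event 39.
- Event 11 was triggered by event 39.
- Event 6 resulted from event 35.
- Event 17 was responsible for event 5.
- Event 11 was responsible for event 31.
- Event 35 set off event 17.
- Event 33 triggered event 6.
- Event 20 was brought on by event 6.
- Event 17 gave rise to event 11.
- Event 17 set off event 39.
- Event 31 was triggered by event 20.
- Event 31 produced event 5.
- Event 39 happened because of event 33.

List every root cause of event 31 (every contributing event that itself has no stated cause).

event 33, event 34, event 35

Tracing upstream from event 31: event 31 ← event 20 ← event 6 ← event 35.
A separate upstream branch: event 31 ← event 20 ← event 6 ← event 33.
A separate upstream branch: event 31 ← event 11 ← event 39 ← event 34.
Each of those chain origins has no stated cause.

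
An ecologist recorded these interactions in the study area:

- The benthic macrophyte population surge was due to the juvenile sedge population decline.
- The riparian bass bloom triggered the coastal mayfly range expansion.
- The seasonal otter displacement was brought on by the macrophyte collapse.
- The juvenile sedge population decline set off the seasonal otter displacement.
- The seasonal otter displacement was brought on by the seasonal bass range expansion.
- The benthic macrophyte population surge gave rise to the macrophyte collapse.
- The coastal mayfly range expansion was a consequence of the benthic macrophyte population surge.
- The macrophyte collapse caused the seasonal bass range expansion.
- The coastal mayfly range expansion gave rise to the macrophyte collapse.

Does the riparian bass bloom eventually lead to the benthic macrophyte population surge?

The riparian bass bloom leads to the coastal mayfly range expansion, the macrophyte collapse, the seasonal bass range expansion, the seasonal otter displacement; the benthic macrophyte population surge is not among them.

No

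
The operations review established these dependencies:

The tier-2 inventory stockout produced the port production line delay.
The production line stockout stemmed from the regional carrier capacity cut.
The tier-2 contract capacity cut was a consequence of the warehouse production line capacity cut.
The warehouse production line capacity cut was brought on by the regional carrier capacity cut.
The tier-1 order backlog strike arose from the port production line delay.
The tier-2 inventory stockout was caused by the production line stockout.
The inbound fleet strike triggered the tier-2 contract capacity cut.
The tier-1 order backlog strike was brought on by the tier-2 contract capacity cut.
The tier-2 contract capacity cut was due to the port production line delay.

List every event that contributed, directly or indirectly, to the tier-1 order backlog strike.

the inbound fleet strike, the port production line delay, the production line stockout, the regional carrier capacity cut, the tier-2 contract capacity cut, the tier-2 inventory stockout, the warehouse production line capacity cut

Immediate causes of the tier-1 order backlog strike: the port production line delay, the tier-2 contract capacity cut.
Further upstream: the regional carrier capacity cut, the warehouse production line capacity cut, the production line stockout, the tier-2 inventory stockout, the inbound fleet strike.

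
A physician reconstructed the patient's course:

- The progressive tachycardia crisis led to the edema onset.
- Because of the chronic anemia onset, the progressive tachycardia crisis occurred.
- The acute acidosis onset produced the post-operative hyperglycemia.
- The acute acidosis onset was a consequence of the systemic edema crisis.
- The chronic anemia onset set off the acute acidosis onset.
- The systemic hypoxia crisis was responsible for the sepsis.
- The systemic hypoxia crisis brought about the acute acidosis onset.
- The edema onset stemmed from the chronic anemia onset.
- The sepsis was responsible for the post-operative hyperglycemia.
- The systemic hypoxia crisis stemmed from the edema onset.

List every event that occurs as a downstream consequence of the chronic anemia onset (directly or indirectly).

Direct effects: the progressive tachycardia crisis, the edema onset, the acute acidosis onset.
2 steps out: the systemic hypoxia crisis, the post-operative hyperglycemia.
3 steps out: the sepsis.
Not reachable from it: the systemic edema crisis.

the acute acidosis onset, the edema onset, the post-operative hyperglycemia, the progressive tachycardia crisis, the sepsis, the systemic hypoxia crisis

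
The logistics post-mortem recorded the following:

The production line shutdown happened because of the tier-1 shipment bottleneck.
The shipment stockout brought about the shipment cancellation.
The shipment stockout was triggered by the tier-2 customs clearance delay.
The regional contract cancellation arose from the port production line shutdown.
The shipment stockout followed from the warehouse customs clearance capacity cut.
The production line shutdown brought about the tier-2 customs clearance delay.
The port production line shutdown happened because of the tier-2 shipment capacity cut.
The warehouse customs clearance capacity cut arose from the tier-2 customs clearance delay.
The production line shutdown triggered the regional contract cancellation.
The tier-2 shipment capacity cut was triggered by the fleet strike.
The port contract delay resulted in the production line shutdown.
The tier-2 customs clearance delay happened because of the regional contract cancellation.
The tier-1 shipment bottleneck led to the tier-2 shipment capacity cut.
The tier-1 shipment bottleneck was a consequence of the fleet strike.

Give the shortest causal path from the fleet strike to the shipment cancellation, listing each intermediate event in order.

the fleet strike → the tier-1 shipment bottleneck → the production line shutdown → the tier-2 customs clearance delay → the shipment stockout → the shipment cancellation

the fleet strike → the tier-1 shipment bottleneck
the tier-1 shipment bottleneck → the production line shutdown
the production line shutdown → the tier-2 customs clearance delay
the tier-2 customs clearance delay → the shipment stockout
the shipment stockout → the shipment cancellation
Length: 5 steps.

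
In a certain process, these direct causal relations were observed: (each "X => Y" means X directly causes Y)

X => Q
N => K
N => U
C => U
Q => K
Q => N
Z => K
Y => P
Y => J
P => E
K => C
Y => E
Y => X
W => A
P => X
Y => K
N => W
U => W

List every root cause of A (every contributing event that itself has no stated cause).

Y, Z

Tracing upstream from A: A ← W ← N ← Q ← X ← Y.
A separate upstream branch: A ← W ← U ← C ← K ← Z.
Each of those chain origins has no stated cause.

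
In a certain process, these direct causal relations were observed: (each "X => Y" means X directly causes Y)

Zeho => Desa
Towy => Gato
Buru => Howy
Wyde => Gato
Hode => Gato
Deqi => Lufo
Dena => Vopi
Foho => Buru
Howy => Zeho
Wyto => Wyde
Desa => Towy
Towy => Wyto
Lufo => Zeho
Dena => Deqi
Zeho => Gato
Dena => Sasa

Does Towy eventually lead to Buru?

Towy leads to Wyto, Wyde, Gato; Buru is not among them.

No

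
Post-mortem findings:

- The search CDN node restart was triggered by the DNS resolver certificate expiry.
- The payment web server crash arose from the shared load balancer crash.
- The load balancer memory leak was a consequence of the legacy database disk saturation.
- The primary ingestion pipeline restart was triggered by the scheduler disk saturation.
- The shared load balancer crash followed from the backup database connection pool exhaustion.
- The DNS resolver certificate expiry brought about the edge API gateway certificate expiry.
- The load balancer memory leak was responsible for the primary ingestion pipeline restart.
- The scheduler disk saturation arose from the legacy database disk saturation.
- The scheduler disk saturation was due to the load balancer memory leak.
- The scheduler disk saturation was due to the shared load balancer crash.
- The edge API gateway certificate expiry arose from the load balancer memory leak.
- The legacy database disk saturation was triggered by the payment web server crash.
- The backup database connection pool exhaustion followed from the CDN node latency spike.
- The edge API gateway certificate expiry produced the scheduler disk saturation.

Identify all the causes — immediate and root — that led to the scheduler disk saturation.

the CDN node latency spike, the DNS resolver certificate expiry, the backup database connection pool exhaustion, the edge API gateway certificate expiry, the legacy database disk saturation, the load balancer memory leak, the payment web server crash, the shared load balancer crash

Immediate causes of the scheduler disk saturation: the shared load balancer crash, the legacy database disk saturation, the load balancer memory leak, the edge API gateway certificate expiry.
Further upstream: the DNS resolver certificate expiry, the CDN node latency spike, the backup database connection pool exhaustion, the payment web server crash.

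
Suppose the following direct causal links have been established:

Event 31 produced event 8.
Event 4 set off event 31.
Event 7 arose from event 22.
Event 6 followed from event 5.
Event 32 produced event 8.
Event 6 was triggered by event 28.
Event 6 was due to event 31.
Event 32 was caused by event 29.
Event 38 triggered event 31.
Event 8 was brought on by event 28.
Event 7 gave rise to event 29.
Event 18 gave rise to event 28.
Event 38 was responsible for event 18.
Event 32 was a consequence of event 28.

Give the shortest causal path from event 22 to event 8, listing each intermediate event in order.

event 22 → event 7
event 7 → event 29
event 29 → event 32
event 32 → event 8
Length: 4 steps.

event 22 → event 7 → event 29 → event 32 → event 8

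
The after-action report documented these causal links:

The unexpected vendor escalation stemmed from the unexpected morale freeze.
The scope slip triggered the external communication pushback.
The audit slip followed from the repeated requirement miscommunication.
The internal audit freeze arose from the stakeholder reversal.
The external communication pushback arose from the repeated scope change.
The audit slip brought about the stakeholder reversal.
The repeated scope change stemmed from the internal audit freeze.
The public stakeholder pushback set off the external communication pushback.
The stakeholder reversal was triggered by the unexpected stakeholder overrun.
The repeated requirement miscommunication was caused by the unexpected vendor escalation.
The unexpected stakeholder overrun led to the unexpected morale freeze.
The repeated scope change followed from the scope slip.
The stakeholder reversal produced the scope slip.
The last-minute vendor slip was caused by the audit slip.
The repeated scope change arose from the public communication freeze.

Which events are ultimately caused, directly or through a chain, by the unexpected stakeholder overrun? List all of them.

Direct effects: the unexpected morale freeze, the stakeholder reversal.
2 steps out: the unexpected vendor escalation, the scope slip, the internal audit freeze.
3 steps out: the repeated requirement miscommunication, the repeated scope change, the external communication pushback.
4 steps out: the audit slip.
5 steps out: the last-minute vendor slip.
Not reachable from it: the public communication freeze, the public stakeholder pushback.

the audit slip, the external communication pushback, the internal audit freeze, the last-minute vendor slip, the repeated requirement miscommunication, the repeated scope change, the scope slip, the stakeholder reversal, the unexpected morale freeze, the unexpected vendor escalation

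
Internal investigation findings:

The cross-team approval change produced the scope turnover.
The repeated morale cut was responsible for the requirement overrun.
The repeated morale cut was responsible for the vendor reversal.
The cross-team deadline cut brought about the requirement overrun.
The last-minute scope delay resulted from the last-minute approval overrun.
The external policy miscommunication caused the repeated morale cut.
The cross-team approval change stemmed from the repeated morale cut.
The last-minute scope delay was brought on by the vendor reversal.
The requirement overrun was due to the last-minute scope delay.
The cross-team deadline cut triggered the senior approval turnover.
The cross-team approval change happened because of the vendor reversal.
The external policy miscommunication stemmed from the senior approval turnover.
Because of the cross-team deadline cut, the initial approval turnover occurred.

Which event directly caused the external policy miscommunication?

Upstream contributors include the cross-team deadline cut, but only the senior approval turnover feeds directly into the external policy miscommunication.

the senior approval turnover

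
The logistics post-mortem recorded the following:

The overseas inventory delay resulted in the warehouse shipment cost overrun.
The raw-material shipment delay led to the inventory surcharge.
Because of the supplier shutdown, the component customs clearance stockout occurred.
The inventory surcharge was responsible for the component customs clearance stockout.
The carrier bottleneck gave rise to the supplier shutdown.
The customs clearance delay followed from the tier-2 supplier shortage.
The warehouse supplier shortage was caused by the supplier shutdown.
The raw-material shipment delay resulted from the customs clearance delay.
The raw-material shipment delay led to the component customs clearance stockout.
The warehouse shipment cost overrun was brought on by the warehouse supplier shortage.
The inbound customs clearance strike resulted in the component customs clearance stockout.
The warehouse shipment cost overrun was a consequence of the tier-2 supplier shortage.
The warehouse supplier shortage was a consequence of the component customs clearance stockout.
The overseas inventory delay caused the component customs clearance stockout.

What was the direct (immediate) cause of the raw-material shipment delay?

Upstream contributors include the tier-2 supplier shortage, but only the customs clearance delay feeds directly into the raw-material shipment delay.

the customs clearance delay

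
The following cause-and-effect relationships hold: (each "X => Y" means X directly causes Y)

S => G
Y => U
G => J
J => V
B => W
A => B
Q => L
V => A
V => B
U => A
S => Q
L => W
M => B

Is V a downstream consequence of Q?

No

Q leads to L, W; V is not among them.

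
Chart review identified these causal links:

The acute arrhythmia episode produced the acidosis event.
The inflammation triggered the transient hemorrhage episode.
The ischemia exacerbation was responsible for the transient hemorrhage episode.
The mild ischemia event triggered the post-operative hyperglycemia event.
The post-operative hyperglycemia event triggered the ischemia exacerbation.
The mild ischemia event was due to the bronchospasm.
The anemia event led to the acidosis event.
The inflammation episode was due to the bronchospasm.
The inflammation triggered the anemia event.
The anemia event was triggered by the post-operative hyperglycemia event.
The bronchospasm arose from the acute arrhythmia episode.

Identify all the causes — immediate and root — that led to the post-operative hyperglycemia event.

Immediate cause of the post-operative hyperglycemia event: the mild ischemia event.
Further upstream: the acute arrhythmia episode, the bronchospasm.

the acute arrhythmia episode, the bronchospasm, the mild ischemia event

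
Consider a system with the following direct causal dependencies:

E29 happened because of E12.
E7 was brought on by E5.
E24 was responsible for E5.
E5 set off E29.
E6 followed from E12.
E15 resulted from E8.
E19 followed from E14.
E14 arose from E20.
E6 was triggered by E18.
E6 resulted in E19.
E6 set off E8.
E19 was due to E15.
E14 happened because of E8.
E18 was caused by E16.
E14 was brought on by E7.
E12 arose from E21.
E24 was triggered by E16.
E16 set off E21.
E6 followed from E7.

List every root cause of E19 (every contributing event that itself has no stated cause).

E16, E20

Tracing upstream from E19: E19 ← E6 ← E18 ← E16.
A separate upstream branch: E19 ← E14 ← E20.
Each of those chain origins has no stated cause.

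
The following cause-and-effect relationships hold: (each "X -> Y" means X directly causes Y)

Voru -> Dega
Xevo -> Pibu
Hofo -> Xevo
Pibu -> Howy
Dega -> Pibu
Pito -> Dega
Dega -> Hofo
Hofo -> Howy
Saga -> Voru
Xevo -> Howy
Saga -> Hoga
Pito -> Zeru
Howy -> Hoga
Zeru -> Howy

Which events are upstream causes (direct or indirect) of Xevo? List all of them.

Immediate cause of Xevo: Hofo.
Further upstream: Saga, Pito, Voru, Dega.

Dega, Hofo, Pito, Saga, Voru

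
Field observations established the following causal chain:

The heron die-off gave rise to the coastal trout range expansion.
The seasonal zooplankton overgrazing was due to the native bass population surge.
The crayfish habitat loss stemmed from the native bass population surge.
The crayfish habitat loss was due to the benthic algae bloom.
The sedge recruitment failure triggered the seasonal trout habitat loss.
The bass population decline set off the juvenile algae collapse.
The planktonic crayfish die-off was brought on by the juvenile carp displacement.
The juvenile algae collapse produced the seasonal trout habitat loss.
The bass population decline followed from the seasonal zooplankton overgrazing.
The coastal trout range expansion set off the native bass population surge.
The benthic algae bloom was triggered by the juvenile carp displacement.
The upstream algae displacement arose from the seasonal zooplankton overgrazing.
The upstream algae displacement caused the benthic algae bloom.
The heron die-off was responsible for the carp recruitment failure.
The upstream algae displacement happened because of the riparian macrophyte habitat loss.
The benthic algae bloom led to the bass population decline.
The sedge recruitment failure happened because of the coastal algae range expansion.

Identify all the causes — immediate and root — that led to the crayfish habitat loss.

Immediate causes of the crayfish habitat loss: the native bass population surge, the benthic algae bloom.
Further upstream: the juvenile carp displacement, the heron die-off, the riparian macrophyte habitat loss, the coastal trout range expansion, the seasonal zooplankton overgrazing, the upstream algae displacement.

the benthic algae bloom, the coastal trout range expansion, the heron die-off, the juvenile carp displacement, the native bass population surge, the riparian macrophyte habitat loss, the seasonal zooplankton overgrazing, the upstream algae displacement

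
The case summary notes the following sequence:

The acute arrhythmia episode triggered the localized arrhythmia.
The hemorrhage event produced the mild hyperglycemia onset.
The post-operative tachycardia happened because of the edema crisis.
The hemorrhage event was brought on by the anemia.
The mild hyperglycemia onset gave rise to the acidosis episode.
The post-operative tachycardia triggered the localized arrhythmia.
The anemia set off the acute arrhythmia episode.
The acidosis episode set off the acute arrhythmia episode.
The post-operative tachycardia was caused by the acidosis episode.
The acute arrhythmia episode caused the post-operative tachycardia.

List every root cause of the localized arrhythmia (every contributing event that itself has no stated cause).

Tracing upstream from the localized arrhythmia: the localized arrhythmia ← the acute arrhythmia episode ← the anemia.
A separate upstream branch: the localized arrhythmia ← the post-operative tachycardia ← the edema crisis.
Each of those chain origins has no stated cause.

the anemia, the edema crisis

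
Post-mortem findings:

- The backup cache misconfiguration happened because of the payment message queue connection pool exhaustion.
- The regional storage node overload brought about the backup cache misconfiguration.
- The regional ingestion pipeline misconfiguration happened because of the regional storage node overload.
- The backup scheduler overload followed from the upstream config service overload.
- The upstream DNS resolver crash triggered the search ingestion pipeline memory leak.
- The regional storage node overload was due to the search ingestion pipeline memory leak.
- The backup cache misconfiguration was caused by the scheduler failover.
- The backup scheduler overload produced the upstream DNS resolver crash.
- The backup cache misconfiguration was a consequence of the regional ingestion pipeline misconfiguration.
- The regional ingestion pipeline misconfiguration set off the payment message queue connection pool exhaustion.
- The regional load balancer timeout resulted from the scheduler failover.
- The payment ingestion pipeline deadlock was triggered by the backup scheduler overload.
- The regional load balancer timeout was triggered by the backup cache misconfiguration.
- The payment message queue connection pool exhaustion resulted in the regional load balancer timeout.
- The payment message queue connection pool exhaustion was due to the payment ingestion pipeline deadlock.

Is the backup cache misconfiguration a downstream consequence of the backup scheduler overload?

Yes

There is a causal chain: the backup scheduler overload → the payment ingestion pipeline deadlock → the payment message queue connection pool exhaustion → the backup cache misconfiguration.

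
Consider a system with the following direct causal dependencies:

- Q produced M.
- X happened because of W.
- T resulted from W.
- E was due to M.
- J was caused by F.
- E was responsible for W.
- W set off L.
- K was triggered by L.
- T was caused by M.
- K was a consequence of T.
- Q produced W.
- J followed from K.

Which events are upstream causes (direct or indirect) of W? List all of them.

E, M, Q

Immediate causes of W: Q, E.
Further upstream: M.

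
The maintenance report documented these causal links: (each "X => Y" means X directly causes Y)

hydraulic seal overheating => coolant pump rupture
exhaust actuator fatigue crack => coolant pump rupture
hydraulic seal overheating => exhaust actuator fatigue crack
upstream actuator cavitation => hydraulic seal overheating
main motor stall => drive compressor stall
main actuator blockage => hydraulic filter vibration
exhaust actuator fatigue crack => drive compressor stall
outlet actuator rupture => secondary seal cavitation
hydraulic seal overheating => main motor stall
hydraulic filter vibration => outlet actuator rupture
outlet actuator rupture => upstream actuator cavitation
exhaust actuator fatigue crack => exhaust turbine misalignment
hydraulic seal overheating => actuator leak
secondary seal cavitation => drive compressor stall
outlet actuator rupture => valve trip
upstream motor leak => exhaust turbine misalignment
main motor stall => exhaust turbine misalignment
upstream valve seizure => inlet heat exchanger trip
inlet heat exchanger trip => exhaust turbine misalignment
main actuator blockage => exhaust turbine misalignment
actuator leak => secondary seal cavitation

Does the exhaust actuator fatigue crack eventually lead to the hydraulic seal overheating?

The exhaust actuator fatigue crack leads to the coolant pump rupture, the drive compressor stall, the exhaust turbine misalignment; the hydraulic seal overheating is not among them.

No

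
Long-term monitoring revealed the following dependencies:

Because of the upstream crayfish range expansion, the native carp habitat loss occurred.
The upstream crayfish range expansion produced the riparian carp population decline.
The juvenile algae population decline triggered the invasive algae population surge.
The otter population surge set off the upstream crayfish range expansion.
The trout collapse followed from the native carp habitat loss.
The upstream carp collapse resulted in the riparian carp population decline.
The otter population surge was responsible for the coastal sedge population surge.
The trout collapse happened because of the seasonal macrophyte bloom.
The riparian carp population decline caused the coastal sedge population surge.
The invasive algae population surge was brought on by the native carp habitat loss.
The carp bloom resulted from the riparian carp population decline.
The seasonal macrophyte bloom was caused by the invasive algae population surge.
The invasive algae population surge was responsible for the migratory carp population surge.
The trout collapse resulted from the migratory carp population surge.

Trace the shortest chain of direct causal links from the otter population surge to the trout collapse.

the otter population surge → the upstream crayfish range expansion
the upstream crayfish range expansion → the native carp habitat loss
the native carp habitat loss → the trout collapse
Length: 3 steps.

the otter population surge → the upstream crayfish range expansion → the native carp habitat loss → the trout collapse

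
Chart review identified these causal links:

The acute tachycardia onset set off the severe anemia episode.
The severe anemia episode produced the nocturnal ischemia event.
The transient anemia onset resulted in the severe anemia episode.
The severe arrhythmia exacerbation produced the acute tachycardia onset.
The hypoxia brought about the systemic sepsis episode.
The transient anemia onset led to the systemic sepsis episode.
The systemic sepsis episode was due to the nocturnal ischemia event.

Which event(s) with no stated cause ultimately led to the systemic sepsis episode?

the hypoxia, the severe arrhythmia exacerbation, the transient anemia onset

Tracing upstream from the systemic sepsis episode: the systemic sepsis episode ← the transient anemia onset.
A separate upstream branch: the systemic sepsis episode ← the nocturnal ischemia event ← the severe anemia episode ← the acute tachycardia onset ← the severe arrhythmia exacerbation.
A separate upstream branch: the systemic sepsis episode ← the hypoxia.
Each of those chain origins has no stated cause.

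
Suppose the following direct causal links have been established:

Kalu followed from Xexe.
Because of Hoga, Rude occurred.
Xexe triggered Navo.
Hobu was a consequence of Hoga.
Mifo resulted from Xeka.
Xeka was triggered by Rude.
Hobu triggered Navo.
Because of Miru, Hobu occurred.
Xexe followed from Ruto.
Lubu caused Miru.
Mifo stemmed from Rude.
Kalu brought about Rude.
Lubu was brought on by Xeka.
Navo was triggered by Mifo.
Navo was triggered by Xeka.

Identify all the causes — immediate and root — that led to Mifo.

Immediate causes of Mifo: Rude, Xeka.
Further upstream: Ruto, Hoga, Xexe, Kalu.

Hoga, Kalu, Rude, Ruto, Xeka, Xexe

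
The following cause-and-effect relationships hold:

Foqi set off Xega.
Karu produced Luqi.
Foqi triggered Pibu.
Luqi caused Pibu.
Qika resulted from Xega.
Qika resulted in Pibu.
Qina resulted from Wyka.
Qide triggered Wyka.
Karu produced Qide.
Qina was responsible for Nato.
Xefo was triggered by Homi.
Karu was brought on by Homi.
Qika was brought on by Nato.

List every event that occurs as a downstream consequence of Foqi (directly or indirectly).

Pibu, Qika, Xega

Direct effects: Xega, Pibu.
2 steps out: Qika.
Not reachable from it: Homi, Karu, Qide, Luqi, Wyka, Qina, Xefo, Nato.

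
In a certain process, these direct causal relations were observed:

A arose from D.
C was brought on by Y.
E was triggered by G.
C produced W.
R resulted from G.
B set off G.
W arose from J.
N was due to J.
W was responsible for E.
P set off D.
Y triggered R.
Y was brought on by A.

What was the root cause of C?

P

Tracing upstream from C: C ← Y ← A ← D ← P.
P has no stated cause, so it is the root.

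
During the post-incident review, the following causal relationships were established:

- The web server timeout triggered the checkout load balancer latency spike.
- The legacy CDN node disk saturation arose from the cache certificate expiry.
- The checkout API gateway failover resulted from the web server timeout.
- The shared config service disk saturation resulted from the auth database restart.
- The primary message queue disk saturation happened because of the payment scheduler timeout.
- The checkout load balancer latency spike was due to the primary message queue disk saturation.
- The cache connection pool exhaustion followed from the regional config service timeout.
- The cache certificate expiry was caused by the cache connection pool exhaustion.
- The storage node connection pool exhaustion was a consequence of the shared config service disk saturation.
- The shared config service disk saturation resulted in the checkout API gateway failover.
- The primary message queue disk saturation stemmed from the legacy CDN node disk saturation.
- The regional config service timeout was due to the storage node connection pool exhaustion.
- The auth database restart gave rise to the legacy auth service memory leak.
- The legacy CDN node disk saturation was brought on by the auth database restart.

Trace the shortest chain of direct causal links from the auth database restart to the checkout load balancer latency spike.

the auth database restart → the legacy CDN node disk saturation → the primary message queue disk saturation → the checkout load balancer latency spike

the auth database restart → the legacy CDN node disk saturation
the legacy CDN node disk saturation → the primary message queue disk saturation
the primary message queue disk saturation → the checkout load balancer latency spike
Length: 3 steps.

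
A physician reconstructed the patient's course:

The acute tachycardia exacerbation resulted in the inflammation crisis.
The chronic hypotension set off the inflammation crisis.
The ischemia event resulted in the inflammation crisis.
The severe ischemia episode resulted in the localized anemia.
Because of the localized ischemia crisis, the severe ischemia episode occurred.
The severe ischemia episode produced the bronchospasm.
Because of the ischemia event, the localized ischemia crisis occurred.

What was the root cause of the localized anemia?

the ischemia event

Tracing upstream from the localized anemia: the localized anemia ← the severe ischemia episode ← the localized ischemia crisis ← the ischemia event.
The ischemia event has no stated cause, so it is the root.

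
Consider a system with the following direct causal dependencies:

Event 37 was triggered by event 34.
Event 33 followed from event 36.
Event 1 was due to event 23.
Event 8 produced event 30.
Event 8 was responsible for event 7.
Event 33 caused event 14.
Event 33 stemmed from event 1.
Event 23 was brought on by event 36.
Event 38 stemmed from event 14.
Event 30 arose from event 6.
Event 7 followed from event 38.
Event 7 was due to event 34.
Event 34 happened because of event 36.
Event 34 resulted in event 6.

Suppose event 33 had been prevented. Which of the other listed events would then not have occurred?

Downstream of event 33: event 14, event 38, event 7.
Of those, still caused via another path: event 7.
The remainder have no surviving cause.

event 14, event 38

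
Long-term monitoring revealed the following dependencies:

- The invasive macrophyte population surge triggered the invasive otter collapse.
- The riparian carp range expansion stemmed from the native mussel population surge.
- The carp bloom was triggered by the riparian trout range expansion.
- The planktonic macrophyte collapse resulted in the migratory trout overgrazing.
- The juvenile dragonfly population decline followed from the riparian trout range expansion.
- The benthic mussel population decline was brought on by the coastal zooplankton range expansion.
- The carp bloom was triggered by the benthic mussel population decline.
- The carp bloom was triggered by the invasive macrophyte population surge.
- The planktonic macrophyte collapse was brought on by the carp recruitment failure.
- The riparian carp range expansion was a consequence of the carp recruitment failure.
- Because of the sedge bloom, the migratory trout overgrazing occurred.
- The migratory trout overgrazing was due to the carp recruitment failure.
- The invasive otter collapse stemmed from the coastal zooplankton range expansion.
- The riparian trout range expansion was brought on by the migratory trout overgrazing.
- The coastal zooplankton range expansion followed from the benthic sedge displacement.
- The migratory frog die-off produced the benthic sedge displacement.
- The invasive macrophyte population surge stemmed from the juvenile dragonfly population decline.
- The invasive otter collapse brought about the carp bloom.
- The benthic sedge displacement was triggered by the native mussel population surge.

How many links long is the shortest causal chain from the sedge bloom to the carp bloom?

3

Shortest chain: the sedge bloom → the migratory trout overgrazing → the riparian trout range expansion → the carp bloom.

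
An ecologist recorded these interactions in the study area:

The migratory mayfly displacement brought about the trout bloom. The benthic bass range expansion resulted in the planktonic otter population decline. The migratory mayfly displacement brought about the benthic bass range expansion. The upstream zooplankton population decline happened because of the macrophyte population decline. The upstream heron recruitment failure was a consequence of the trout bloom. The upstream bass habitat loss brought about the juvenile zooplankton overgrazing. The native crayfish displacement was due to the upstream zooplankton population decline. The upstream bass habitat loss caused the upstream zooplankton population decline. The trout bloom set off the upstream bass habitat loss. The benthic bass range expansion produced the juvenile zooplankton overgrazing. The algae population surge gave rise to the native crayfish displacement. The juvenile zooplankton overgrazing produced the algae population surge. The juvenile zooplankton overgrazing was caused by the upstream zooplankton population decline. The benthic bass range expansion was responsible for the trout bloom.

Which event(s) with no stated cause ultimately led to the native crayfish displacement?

the macrophyte population decline, the migratory mayfly displacement

Tracing upstream from the native crayfish displacement: the native crayfish displacement ← the upstream zooplankton population decline ← the upstream bass habitat loss ← the trout bloom ← the migratory mayfly displacement.
A separate upstream branch: the native crayfish displacement ← the upstream zooplankton population decline ← the macrophyte population decline.
Each of those chain origins has no stated cause.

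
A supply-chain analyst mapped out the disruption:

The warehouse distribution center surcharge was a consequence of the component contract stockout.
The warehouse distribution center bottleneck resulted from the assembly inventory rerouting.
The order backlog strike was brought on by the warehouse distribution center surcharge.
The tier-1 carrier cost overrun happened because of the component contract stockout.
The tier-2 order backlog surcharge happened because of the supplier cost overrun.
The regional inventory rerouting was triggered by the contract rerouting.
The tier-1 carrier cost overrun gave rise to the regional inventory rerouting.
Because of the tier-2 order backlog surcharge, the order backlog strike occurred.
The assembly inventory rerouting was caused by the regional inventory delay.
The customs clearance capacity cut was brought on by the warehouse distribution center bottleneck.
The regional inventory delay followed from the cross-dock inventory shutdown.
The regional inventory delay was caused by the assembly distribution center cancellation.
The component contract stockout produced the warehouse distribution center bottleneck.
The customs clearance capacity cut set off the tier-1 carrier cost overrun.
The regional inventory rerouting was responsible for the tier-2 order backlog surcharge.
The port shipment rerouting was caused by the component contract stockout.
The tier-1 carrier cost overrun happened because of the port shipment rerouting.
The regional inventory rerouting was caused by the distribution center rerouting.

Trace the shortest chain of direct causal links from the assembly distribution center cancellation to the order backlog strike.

the assembly distribution center cancellation → the regional inventory delay
the regional inventory delay → the assembly inventory rerouting
the assembly inventory rerouting → the warehouse distribution center bottleneck
the warehouse distribution center bottleneck → the customs clearance capacity cut
the customs clearance capacity cut → the tier-1 carrier cost overrun
the tier-1 carrier cost overrun → the regional inventory rerouting
the regional inventory rerouting → the tier-2 order backlog surcharge
the tier-2 order backlog surcharge → the order backlog strike
Length: 8 steps.

the assembly distribution center cancellation → the regional inventory delay → the assembly inventory rerouting → the warehouse distribution center bottleneck → the customs clearance capacity cut → the tier-1 carrier cost overrun → the regional inventory rerouting → the tier-2 order backlog surcharge → the order backlog strike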